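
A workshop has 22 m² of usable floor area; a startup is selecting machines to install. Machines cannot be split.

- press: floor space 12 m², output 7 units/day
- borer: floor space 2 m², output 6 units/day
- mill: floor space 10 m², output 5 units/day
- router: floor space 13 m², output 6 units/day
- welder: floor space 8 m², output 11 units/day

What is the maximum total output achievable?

This is an integer program with binary decision variables.
Take press, borer, and welder: floor space 12 + 2 + 8 = 22 ≤ 22, output 7 + 6 + 11 = 24.
No other feasible combination does better.

24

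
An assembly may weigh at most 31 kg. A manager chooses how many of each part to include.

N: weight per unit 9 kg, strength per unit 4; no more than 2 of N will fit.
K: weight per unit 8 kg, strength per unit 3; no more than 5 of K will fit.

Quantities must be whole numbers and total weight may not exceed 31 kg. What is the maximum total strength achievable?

11

Take 2×N and 1×K: weight 26 ≤ 31, strength 2·4 + 1·3 = 11.
N has the best ratio (4/9) and is taken to its limit of 2; remaining capacity is filled optimally with the others.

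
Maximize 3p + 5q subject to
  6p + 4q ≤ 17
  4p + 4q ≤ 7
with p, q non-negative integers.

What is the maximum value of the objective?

5

Relaxing integrality, the LP optimum is 8.75 at (p,q) = (0, 1.75), which is not an integer point.
(p,q)=(0,1): 6·0+4·1=4≤17, 4·0+4·1=4≤7, objective 5.
(p,q)=(1,0): 6·1+4·0=6≤17, 4·1+4·0=4≤7, objective 3.
(p,q)=(0,0): 6·0+4·0=0≤17, 4·0+4·0=0≤7, objective 0.
The best lattice point is (0,1), giving 5.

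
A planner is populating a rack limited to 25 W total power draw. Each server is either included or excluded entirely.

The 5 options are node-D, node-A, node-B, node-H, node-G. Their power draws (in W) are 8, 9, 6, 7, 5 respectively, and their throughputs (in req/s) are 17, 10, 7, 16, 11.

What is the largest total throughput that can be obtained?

44

Allowing fractional choices, the relaxed optimum would be about 49.8, but servers are indivisible.
node-D + node-A + node-H: power draw 8 + 9 + 7 = 24 ≤ 25, throughput 17 + 10 + 16 = 43.
node-D + node-B + node-H: power draw 8 + 6 + 7 = 21 ≤ 25, throughput 17 + 7 + 16 = 40.
node-D + node-H + node-G: power draw 8 + 7 + 5 = 20 ≤ 25, throughput 17 + 16 + 11 = 44.
Best is node-D, node-H, and node-G with total throughput 44.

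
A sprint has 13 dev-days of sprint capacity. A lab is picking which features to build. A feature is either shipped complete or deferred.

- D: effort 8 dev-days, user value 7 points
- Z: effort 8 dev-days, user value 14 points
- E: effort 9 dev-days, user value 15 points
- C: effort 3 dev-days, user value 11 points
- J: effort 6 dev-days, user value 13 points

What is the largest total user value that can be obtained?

26

Allowing fractional choices, the relaxed optimum would be about 31.0, but features are indivisible.
C + J: effort 3 + 6 = 9 ≤ 13, user value 11 + 13 = 24.
E + C: effort 9 + 3 = 12 ≤ 13, user value 15 + 11 = 26.
Z + C: effort 8 + 3 = 11 ≤ 13, user value 14 + 11 = 25.
Best is E and C with total user value 26.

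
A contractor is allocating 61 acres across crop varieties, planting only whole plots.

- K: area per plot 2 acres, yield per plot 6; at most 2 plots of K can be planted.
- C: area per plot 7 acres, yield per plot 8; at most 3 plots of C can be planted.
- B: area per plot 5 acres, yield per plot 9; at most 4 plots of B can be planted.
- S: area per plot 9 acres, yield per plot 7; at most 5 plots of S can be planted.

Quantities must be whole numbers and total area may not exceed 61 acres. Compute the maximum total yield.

This is a bounded integer knapsack.
Take 1×K, 3×C, 4×B, and 2×S: area 61 ≤ 61, yield 1·6 + 3·8 + 4·9 + 2·7 = 80.
No other integer combination yields more.

80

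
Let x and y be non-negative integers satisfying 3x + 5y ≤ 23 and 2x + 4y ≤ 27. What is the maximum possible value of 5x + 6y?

36

The continuous relaxation peaks at (7.67, 0) with value 38.33; rounding to a feasible lattice point costs some objective.
(x,y)=(6,1) is feasible, giving 36.
(x,y)=(7,0) is feasible, giving 35.
The best lattice point is (6,1), giving 36.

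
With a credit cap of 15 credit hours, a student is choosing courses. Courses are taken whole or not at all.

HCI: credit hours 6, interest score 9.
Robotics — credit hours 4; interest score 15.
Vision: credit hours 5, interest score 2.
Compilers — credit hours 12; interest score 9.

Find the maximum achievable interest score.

26

Allowing fractional choices, the relaxed optimum would be about 27.8, but courses are indivisible.
HCI + Robotics: credit hours 6 + 4 = 10 ≤ 15, interest score 9 + 15 = 24.
HCI + Robotics + Vision: credit hours 6 + 4 + 5 = 15 ≤ 15, interest score 9 + 15 + 2 = 26.
Robotics + Vision: credit hours 4 + 5 = 9 ≤ 15, interest score 15 + 2 = 17.
Best is HCI, Robotics, and Vision with total interest score 26.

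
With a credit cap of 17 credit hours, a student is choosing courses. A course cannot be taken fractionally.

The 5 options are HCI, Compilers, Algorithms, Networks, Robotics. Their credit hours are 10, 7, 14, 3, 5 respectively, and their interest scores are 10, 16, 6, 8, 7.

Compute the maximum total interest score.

31

Allowing fractional choices, the relaxed optimum would be about 33.0, but courses are indivisible.
HCI + Compilers: credit hours 10 + 7 = 17 ≤ 17, interest score 10 + 16 = 26.
Compilers + Networks + Robotics: credit hours 7 + 3 + 5 = 15 ≤ 17, interest score 16 + 8 + 7 = 31.
Compilers + Networks: credit hours 7 + 3 = 10 ≤ 17, interest score 16 + 8 = 24.
Best is Compilers, Networks, and Robotics with total interest score 31.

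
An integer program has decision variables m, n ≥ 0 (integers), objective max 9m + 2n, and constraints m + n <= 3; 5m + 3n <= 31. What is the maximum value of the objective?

27

(m,n)=(3,0): 1·3+1·0=3≤3, 5·3+3·0=15≤31, objective 27.
(m,n)=(2,1): 1·2+1·1=3≤3, 5·2+3·1=13≤31, objective 20.
(m,n)=(2,0): 1·2+1·0=2≤3, 5·2+3·0=10≤31, objective 18.
The best lattice point is (3,0), giving 27.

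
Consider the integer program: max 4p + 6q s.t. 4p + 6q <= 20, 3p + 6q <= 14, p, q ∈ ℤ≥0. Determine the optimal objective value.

(p,q)=(4,0) is feasible, giving 16.
(p,q)=(3,0) is feasible, giving 12.
No feasible integer point exceeds 16.

16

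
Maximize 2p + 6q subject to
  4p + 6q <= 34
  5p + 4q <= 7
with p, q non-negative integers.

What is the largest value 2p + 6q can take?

6

Relaxing integrality, the LP optimum is 10.50 at (p,q) = (0, 1.75), which is not an integer point.
(p,q)=(0,1): 4·0+6·1=6≤34, 5·0+4·1=4≤7, objective 6.
(p,q)=(1,0): 4·1+6·0=4≤34, 5·1+4·0=5≤7, objective 2.
(p,q)=(0,0): 4·0+6·0=0≤34, 5·0+4·0=0≤7, objective 0.
The best lattice point is (0,1), giving 6.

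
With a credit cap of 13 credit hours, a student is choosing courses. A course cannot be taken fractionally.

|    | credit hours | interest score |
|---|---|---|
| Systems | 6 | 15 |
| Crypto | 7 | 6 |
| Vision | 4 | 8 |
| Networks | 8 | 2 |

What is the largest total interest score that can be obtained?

23

Allowing fractional choices, the relaxed optimum would be about 25.6, but courses are indivisible.
Systems + Vision: credit hours 6 + 4 = 10 ≤ 13, interest score 15 + 8 = 23.
Systems: credit hours 6 ≤ 13, interest score 15.
Systems + Crypto: credit hours 6 + 7 = 13 ≤ 13, interest score 15 + 6 = 21.
Best is Systems and Vision with total interest score 23.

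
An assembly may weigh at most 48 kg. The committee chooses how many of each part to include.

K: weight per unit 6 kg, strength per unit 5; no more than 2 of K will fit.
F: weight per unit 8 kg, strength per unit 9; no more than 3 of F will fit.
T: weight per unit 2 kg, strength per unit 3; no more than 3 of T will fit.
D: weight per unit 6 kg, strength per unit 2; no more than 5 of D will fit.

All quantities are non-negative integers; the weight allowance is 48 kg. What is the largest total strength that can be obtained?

T has the best ratio (3/2); taking only T gives at most 3×3 = 9 (stopped by the supply cap of 3).
Mixing does better — 2×K, 3×F, 3×T, and 1×D: weight 48 ≤ 48, strength 2·5 + 3·9 + 3·3 + 1·2 = 48.

48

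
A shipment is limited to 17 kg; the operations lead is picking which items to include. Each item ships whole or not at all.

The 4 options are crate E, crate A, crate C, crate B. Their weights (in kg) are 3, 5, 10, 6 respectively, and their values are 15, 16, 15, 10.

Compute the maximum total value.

41

Allowing fractional choices, the relaxed optimum would be about 45.5, but items are indivisible.
crate E + crate A: weight 3 + 5 = 8 ≤ 17, value 15 + 16 = 31.
crate A + crate C: weight 5 + 10 = 15 ≤ 17, value 16 + 15 = 31.
crate E + crate A + crate B: weight 3 + 5 + 6 = 14 ≤ 17, value 15 + 16 + 10 = 41.
Best is crate E, crate A, and crate B with total value 41.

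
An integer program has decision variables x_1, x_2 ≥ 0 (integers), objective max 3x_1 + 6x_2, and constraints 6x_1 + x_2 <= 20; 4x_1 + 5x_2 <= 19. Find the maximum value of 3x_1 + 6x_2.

21

The continuous relaxation peaks at (0, 3.8) with value 22.80; rounding to a feasible lattice point costs some objective.
(x_1,x_2)=(1,3): 6·1+1·3=9≤20, 4·1+5·3=19≤19, objective 21.
(x_1,x_2)=(0,3): 6·0+1·3=3≤20, 4·0+5·3=15≤19, objective 18.
(x_1,x_2)=(2,2): 6·2+1·2=14≤20, 4·2+5·2=18≤19, objective 18.
The best lattice point is (1,3), giving 21.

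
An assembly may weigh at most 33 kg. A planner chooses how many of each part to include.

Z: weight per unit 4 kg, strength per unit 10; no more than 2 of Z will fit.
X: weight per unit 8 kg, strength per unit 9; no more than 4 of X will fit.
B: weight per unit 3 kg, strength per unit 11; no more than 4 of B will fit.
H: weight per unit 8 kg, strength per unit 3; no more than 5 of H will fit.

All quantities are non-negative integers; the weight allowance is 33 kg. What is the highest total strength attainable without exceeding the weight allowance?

73

This is a bounded integer knapsack.
Take 2×Z, 1×X, and 4×B: weight 28 ≤ 33, strength 2·10 + 1·9 + 4·11 = 73.
B has the best ratio (11/3) and is taken to its limit of 4; remaining capacity is filled optimally with the others.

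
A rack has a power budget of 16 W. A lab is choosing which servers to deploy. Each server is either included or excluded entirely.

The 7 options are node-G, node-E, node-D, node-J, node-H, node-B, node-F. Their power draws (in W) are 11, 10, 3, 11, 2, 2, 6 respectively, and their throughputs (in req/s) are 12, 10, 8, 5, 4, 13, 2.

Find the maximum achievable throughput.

node-G + node-H + node-B: power draw 11 + 2 + 2 = 15 ≤ 16, throughput 12 + 4 + 13 = 29.
node-E + node-D + node-B: power draw 10 + 3 + 2 = 15 ≤ 16, throughput 10 + 8 + 13 = 31.
node-G + node-D + node-B: power draw 11 + 3 + 2 = 16 ≤ 16, throughput 12 + 8 + 13 = 33.
Best is node-G, node-D, and node-B with total throughput 33.

33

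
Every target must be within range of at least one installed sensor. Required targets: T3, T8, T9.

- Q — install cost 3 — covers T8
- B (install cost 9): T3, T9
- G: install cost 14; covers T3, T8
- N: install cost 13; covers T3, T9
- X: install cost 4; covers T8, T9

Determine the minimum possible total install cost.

12

This is a weighted set-cover instance.
Choose Q and B: together they cover T3, T8, T9 — every target.
Total install cost: 3 + 9 = 12.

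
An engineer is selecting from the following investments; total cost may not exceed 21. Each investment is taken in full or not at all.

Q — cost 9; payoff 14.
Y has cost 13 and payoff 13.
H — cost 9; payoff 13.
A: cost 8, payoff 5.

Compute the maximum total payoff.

27

Treat it as a binary knapsack problem.
Allowing fractional choices, the relaxed optimum would be about 30.0, but investments are indivisible.
H + A: cost 9 + 8 = 17 ≤ 21, payoff 13 + 5 = 18.
Q + A: cost 9 + 8 = 17 ≤ 21, payoff 14 + 5 = 19.
Q + H: cost 9 + 9 = 18 ≤ 21, payoff 14 + 13 = 27.
Best is Q and H with total payoff 27.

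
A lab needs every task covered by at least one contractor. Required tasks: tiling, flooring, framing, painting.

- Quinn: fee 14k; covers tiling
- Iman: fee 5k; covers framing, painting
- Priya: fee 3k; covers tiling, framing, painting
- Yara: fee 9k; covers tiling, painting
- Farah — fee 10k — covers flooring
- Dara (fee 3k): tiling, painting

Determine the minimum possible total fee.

13

This is a weighted set-cover instance.
Choose Priya and Farah: together they cover tiling, flooring, framing, painting — every task.
Total fee: 3 + 10 = 13.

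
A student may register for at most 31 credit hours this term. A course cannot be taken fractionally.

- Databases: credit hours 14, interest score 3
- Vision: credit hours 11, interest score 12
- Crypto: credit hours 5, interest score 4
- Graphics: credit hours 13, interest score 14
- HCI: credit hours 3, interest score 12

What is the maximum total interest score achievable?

38

This is an integer program with binary decision variables.
Allowing fractional choices, the relaxed optimum would be about 41.2, but courses are indivisible.
Crypto + Graphics + HCI: credit hours 5 + 13 + 3 = 21 ≤ 31, interest score 4 + 14 + 12 = 30.
Vision + Graphics + HCI: credit hours 11 + 13 + 3 = 27 ≤ 31, interest score 12 + 14 + 12 = 38.
Best is Vision, Graphics, and HCI with total interest score 38.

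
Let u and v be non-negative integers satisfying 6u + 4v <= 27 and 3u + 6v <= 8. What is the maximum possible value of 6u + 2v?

The continuous relaxation peaks at (2.67, 0) with value 16.00; rounding to a feasible lattice point costs some objective.
(u,v)=(2,0): 6·2+4·0=12≤27, 3·2+6·0=6≤8, objective 12.
(u,v)=(1,0): 6·1+4·0=6≤27, 3·1+6·0=3≤8, objective 6.
No feasible integer point exceeds 12.

12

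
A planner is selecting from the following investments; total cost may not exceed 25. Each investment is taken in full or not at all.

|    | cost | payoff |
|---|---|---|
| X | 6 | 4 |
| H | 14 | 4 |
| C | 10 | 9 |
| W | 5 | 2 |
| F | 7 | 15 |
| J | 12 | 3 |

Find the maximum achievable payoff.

28

Take X, C, and F: cost 6 + 10 + 7 = 23 ≤ 25, payoff 4 + 9 + 15 = 28.
No other feasible combination does better.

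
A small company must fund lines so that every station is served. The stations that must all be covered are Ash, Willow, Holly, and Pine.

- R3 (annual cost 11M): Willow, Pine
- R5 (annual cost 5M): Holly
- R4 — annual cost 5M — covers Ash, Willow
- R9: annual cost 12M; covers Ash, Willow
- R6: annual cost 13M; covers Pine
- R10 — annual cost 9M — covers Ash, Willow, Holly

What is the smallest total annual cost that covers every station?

This is an integer covering problem.
The greedy cost-per-new-station heuristic would pick R4, R5, and R3 for 21, but a cheaper cover exists.
Choose R3 and R10: together they cover Ash, Willow, Holly, Pine — every station.
Total annual cost: 11 + 9 = 20.
No cover costs less than 20.

20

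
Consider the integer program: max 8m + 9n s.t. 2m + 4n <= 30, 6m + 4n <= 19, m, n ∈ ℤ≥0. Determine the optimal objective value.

The continuous relaxation peaks at (0, 4.75) with value 42.75; rounding to a feasible lattice point costs some objective.
(m,n)=(0,4): 2·0+4·4=16≤30, 6·0+4·4=16≤19, objective 36.
(m,n)=(1,3): 2·1+4·3=14≤30, 6·1+4·3=18≤19, objective 35.
No feasible integer point exceeds 36.

36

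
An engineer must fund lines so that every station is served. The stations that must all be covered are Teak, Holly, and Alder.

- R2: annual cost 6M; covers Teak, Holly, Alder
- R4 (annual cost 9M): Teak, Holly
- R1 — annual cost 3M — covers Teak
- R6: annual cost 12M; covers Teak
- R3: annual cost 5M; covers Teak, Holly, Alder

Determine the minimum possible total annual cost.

This is an integer covering problem.
R3 alone covers Teak, Holly, Alder — every station.
Total annual cost: 5.

5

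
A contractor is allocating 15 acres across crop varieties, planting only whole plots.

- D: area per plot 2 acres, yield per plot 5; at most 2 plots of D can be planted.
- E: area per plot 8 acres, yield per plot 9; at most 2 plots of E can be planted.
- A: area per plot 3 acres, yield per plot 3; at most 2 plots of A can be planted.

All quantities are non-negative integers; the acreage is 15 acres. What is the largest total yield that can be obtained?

D has the best ratio (5/2); taking only D gives at most 2×5 = 10 (stopped by the supply cap of 2).
Mixing does better — 2×D, 1×E, and 1×A: area 15 ≤ 15, yield 2·5 + 1·9 + 1·3 = 22.

22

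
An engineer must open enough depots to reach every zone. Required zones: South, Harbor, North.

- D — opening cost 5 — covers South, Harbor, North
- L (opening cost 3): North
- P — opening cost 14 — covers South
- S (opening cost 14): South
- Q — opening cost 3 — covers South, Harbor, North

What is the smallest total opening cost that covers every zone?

3

Q alone covers South, Harbor, North — every zone.
Total opening cost: 3.
No cover costs less than 3.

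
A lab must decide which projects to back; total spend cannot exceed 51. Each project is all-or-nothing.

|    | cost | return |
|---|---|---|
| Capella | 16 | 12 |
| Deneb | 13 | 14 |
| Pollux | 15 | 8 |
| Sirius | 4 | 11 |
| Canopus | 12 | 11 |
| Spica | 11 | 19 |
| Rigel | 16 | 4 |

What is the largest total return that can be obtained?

Take Capella, Deneb, Sirius, and Spica: cost 16 + 13 + 4 + 11 = 44 ≤ 51, return 12 + 14 + 11 + 19 = 56.
No other feasible combination does better.

56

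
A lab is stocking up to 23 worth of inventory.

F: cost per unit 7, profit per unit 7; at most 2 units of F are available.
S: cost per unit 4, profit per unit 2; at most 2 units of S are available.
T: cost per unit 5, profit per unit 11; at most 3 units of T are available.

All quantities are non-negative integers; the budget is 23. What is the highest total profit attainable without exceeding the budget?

40

T has the best ratio (11/5); taking only T gives at most 3×11 = 33 (stopped by the supply cap of 3).
Mixing does better — 1×F and 3×T: cost 22 ≤ 23, profit 1·7 + 3·11 = 40.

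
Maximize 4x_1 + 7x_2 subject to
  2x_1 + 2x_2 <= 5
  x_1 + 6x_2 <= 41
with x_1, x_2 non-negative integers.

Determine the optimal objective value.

14

Relaxing integrality, the LP optimum is 17.50 at (x_1,x_2) = (0, 2.5), which is not an integer point.
(x_1,x_2)=(0,2): 2·0+2·2=4≤5, 1·0+6·2=12≤41, objective 14.
(x_1,x_2)=(1,1): 2·1+2·1=4≤5, 1·1+6·1=7≤41, objective 11.
(x_1,x_2)=(0,1): 2·0+2·1=2≤5, 1·0+6·1=6≤41, objective 7.
No feasible integer point exceeds 14.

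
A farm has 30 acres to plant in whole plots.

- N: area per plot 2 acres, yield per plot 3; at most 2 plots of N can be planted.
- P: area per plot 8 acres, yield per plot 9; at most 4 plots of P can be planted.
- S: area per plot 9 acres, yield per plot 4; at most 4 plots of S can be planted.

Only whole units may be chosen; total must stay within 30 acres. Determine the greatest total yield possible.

33

Take 2×N and 3×P: area 28 ≤ 30, yield 2·3 + 3·9 = 33.
N has the best ratio (3/2) and is taken to its limit of 2; remaining capacity is filled optimally with the others.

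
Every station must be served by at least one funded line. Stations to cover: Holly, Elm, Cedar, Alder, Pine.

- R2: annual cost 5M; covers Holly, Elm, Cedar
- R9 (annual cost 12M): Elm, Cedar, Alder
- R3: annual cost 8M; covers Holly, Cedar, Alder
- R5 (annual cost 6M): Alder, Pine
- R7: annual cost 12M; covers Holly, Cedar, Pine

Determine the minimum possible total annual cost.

11

Choose R2 and R5: together they cover Holly, Elm, Cedar, Alder, Pine — every station.
Total annual cost: 5 + 6 = 11.
No cover costs less than 11.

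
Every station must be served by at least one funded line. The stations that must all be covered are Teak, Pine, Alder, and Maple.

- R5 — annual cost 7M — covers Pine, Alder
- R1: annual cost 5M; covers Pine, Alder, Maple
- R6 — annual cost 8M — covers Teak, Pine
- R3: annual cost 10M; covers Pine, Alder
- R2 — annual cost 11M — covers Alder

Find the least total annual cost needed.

13

Choose R1 and R6: together they cover Teak, Pine, Alder, Maple — every station.
Total annual cost: 5 + 8 = 13.
No cover costs less than 13.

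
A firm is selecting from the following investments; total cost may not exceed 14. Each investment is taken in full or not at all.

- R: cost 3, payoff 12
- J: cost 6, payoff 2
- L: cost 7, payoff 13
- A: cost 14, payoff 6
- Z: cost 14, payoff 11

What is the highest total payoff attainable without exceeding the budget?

Allowing fractional choices, the relaxed optimum would be about 28.1, but investments are indivisible.
R + J: cost 3 + 6 = 9 ≤ 14, payoff 12 + 2 = 14.
J + L: cost 6 + 7 = 13 ≤ 14, payoff 2 + 13 = 15.
R + L: cost 3 + 7 = 10 ≤ 14, payoff 12 + 13 = 25.
Best is R and L with total payoff 25.

25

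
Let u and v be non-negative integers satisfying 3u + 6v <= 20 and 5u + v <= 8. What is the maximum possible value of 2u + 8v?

24

Relaxing integrality, the LP optimum is 26.67 at (u,v) = (0, 3.33), which is not an integer point.
(u,v)=(0,3) is feasible, giving 24.
(u,v)=(1,2) is feasible, giving 18.
(u,v)=(0,2) is feasible, giving 16.
Maximum is 24 at (u,v)=(0,3).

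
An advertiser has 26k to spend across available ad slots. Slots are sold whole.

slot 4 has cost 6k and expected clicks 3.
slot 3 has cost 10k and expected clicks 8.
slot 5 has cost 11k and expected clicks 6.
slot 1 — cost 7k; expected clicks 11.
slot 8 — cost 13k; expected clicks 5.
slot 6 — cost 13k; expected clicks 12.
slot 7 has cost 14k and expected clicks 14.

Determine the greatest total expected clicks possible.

slot 4 + slot 1 + slot 6: cost 6 + 7 + 13 = 26 ≤ 26, expected clicks 3 + 11 + 12 = 26.
slot 1 + slot 7: cost 7 + 14 = 21 ≤ 26, expected clicks 11 + 14 = 25.
Best is slot 4, slot 1, and slot 6 with total expected clicks 26.

26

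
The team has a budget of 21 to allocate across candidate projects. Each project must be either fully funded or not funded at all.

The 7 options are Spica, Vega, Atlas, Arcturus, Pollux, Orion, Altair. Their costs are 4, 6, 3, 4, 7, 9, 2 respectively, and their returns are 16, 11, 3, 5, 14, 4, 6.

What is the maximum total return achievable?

Allowing fractional choices, the relaxed optimum would be about 49.5, but projects are indivisible.
Spica + Vega + Pollux + Altair: cost 4 + 6 + 7 + 2 = 19 ≤ 21, return 16 + 11 + 14 + 6 = 47.
Spica + Vega + Arcturus + Pollux: cost 4 + 6 + 4 + 7 = 21 ≤ 21, return 16 + 11 + 5 + 14 = 46.
Best is Spica, Vega, Pollux, and Altair with total return 47.

47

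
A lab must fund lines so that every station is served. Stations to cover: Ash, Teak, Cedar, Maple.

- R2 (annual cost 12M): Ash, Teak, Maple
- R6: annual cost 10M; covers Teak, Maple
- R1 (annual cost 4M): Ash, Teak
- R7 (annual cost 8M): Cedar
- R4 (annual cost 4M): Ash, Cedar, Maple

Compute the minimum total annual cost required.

8

Choose R1 and R4: together they cover Ash, Teak, Cedar, Maple — every station.
Total annual cost: 4 + 4 = 8.
No cover costs less than 8.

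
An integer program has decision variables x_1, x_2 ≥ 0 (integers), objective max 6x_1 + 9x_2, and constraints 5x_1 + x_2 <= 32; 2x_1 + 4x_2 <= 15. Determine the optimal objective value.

The continuous relaxation peaks at (6.28, 0.611) with value 43.17; rounding to a feasible lattice point costs some objective.
(x_1,x_2)=(5,1): 5·5+1·1=26≤32, 2·5+4·1=14≤15, objective 39.
(x_1,x_2)=(6,0): 5·6+1·0=30≤32, 2·6+4·0=12≤15, objective 36.
(x_1,x_2)=(4,1): 5·4+1·1=21≤32, 2·4+4·1=12≤15, objective 33.
(x_1,x_2)=(5,0): 5·5+1·0=25≤32, 2·5+4·0=10≤15, objective 30.
The best lattice point is (5,1), giving 39.

39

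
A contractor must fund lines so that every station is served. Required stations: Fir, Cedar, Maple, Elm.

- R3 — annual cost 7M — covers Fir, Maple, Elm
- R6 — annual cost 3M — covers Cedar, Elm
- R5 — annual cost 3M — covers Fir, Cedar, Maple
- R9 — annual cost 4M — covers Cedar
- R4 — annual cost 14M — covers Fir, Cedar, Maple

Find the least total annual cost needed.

6

This is an integer covering problem.
Choose R6 and R5: together they cover Fir, Cedar, Maple, Elm — every station.
Total annual cost: 3 + 3 = 6.
No cover costs less than 6.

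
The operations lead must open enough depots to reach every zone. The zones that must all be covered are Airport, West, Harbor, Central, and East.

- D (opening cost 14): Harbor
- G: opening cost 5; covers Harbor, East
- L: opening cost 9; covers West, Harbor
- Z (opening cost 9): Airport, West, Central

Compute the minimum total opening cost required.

14

Choose G and Z: together they cover Airport, West, Harbor, Central, East — every zone.
Total opening cost: 5 + 9 = 14.
No cover costs less than 14.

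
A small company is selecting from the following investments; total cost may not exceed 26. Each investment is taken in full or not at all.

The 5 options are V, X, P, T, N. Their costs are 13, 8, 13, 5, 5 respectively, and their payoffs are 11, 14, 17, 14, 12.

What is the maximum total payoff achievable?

45

X + P + T: cost 8 + 13 + 5 = 26 ≤ 26, payoff 14 + 17 + 14 = 45.
P + T + N: cost 13 + 5 + 5 = 23 ≤ 26, payoff 17 + 14 + 12 = 43.
X + P + N: cost 8 + 13 + 5 = 26 ≤ 26, payoff 14 + 17 + 12 = 43.
Best is X, P, and T with total payoff 45.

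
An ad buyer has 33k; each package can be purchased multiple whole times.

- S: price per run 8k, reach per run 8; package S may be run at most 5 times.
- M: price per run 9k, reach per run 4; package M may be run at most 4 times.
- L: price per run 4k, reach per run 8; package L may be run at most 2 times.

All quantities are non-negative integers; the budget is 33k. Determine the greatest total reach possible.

L has the best ratio (8/4); taking only L gives at most 2×8 = 16 (stopped by the supply cap of 2).
Mixing does better — 3×S and 2×L: price 32 ≤ 33, reach 3·8 + 2·8 = 40.

40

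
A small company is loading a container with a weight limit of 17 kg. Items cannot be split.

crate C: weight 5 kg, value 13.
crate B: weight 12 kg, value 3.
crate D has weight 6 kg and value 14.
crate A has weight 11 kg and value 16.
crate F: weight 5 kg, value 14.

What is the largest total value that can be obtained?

Take crate C, crate D, and crate F: weight 5 + 6 + 5 = 16 ≤ 17, value 13 + 14 + 14 = 41.
No other feasible combination does better.

41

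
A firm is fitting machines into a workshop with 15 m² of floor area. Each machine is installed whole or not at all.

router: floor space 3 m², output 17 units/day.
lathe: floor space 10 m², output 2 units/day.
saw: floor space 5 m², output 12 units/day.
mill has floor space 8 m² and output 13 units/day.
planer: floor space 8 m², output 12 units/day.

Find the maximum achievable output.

Treat it as a binary knapsack problem.
Take router and mill: floor space 3 + 8 = 11 ≤ 15, output 17 + 13 = 30.
No other feasible combination does better.

30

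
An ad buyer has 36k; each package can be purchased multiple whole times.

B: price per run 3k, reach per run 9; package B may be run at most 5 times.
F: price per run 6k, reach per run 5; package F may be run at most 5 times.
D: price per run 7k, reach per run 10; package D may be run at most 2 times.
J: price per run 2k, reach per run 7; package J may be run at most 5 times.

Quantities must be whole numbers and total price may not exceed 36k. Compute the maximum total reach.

4×B, 2×D, and 5×J: price 36 ≤ 36, reach 4·9 + 2·10 + 5·7 = 91.
5×B, 1×D, and 5×J: price 32 ≤ 36, reach 5·9 + 1·10 + 5·7 = 90.
Best is 91.

91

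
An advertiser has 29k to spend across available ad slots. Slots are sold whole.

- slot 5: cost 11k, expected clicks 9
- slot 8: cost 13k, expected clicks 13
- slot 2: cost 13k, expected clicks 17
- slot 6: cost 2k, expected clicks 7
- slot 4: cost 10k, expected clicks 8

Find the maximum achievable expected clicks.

37

Treat it as a binary knapsack problem.
Allowing fractional choices, the relaxed optimum would be about 37.8, but ad slots are indivisible.
slot 2 + slot 6 + slot 4: cost 13 + 2 + 10 = 25 ≤ 29, expected clicks 17 + 7 + 8 = 32.
slot 8 + slot 2 + slot 6: cost 13 + 13 + 2 = 28 ≤ 29, expected clicks 13 + 17 + 7 = 37.
slot 5 + slot 2 + slot 6: cost 11 + 13 + 2 = 26 ≤ 29, expected clicks 9 + 17 + 7 = 33.
Best is slot 8, slot 2, and slot 6 with total expected clicks 37.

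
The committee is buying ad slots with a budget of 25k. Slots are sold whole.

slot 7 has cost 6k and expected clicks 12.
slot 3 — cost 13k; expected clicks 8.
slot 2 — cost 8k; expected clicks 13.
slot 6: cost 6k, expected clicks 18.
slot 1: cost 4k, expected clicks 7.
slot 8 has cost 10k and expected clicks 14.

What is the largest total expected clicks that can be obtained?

This is a 0-1 knapsack instance.
slot 7 + slot 6 + slot 8: cost 6 + 6 + 10 = 22 ≤ 25, expected clicks 12 + 18 + 14 = 44.
slot 7 + slot 2 + slot 6 + slot 1: cost 6 + 8 + 6 + 4 = 24 ≤ 25, expected clicks 12 + 13 + 18 + 7 = 50.
slot 2 + slot 6 + slot 8: cost 8 + 6 + 10 = 24 ≤ 25, expected clicks 13 + 18 + 14 = 45.
Best is slot 7, slot 2, slot 6, and slot 1 with total expected clicks 50.

50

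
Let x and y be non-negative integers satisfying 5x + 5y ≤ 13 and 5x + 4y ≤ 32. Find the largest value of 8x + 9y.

(x,y)=(0,2): 5·0+5·2=10≤13, 5·0+4·2=8≤32, objective 18.
(x,y)=(1,1): 5·1+5·1=10≤13, 5·1+4·1=9≤32, objective 17.
(x,y)=(0,1): 5·0+5·1=5≤13, 5·0+4·1=4≤32, objective 9.
No feasible integer point exceeds 18.

18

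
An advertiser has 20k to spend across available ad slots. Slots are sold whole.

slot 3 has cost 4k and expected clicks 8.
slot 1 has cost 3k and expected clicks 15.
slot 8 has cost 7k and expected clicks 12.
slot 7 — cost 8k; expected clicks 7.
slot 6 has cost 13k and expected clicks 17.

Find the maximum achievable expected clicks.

slot 3 + slot 1 + slot 6: cost 4 + 3 + 13 = 20 ≤ 20, expected clicks 8 + 15 + 17 = 40.
slot 3 + slot 1 + slot 8: cost 4 + 3 + 7 = 14 ≤ 20, expected clicks 8 + 15 + 12 = 35.
slot 1 + slot 8 + slot 7: cost 3 + 7 + 8 = 18 ≤ 20, expected clicks 15 + 12 + 7 = 34.
Best is slot 3, slot 1, and slot 6 with total expected clicks 40.

40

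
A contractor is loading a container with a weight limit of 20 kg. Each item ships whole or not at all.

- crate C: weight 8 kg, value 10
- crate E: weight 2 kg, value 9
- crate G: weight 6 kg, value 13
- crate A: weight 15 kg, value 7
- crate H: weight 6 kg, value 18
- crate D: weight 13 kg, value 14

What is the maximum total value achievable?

41

crate E + crate G + crate H: weight 2 + 6 + 6 = 14 ≤ 20, value 9 + 13 + 18 = 40.
crate C + crate G + crate H: weight 8 + 6 + 6 = 20 ≤ 20, value 10 + 13 + 18 = 41.
crate C + crate E + crate H: weight 8 + 2 + 6 = 16 ≤ 20, value 10 + 9 + 18 = 37.
Best is crate C, crate G, and crate H with total value 41.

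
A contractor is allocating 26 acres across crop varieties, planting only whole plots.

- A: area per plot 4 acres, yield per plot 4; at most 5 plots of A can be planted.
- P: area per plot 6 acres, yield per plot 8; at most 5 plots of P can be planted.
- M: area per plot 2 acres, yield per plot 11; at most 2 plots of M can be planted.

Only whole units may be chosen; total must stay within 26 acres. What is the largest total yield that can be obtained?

This is a bounded integer knapsack.
1×A, 3×P, and 2×M: area 26 ≤ 26, yield 1·4 + 3·8 + 2·11 = 50.
3×P and 2×M: area 22 ≤ 26, yield 3·8 + 2·11 = 46.
Best is 50.

50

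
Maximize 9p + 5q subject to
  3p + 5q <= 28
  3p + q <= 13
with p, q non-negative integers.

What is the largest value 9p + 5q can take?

42

The continuous relaxation peaks at (3.08, 3.75) with value 46.50; rounding to a feasible lattice point costs some objective.
(p,q)=(3,3): 3·3+5·3=24≤28, 3·3+1·3=12≤13, objective 42.
(p,q)=(2,4): 3·2+5·4=26≤28, 3·2+1·4=10≤13, objective 38.
(p,q)=(3,2): 3·3+5·2=19≤28, 3·3+1·2=11≤13, objective 37.
(p,q)=(2,3): 3·2+5·3=21≤28, 3·2+1·3=9≤13, objective 33.
No feasible integer point exceeds 42.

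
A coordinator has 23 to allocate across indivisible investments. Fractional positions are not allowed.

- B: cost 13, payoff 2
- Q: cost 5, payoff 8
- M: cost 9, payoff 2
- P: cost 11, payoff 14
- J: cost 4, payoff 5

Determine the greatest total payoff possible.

P + J: cost 11 + 4 = 15 ≤ 23, payoff 14 + 5 = 19.
Q + P + J: cost 5 + 11 + 4 = 20 ≤ 23, payoff 8 + 14 + 5 = 27.
Q + P: cost 5 + 11 = 16 ≤ 23, payoff 8 + 14 = 22.
Best is Q, P, and J with total payoff 27.

27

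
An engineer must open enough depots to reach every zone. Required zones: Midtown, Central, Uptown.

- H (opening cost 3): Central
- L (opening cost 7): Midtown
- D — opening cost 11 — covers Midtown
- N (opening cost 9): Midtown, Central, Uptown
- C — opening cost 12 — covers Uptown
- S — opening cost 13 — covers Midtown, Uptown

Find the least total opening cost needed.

The greedy cost-per-new-zone heuristic would pick H and N for 12, but a cheaper cover exists.
N alone covers Midtown, Central, Uptown — every zone.
Total opening cost: 9.
No cover costs less than 9.

9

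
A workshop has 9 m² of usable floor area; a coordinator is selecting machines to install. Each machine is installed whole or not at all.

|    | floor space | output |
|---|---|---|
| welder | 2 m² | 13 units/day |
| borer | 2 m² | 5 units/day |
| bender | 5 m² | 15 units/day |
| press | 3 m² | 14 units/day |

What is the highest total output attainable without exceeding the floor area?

33

Allowing fractional choices, the relaxed optimum would be about 39.0, but machines are indivisible.
bender + press: floor space 5 + 3 = 8 ≤ 9, output 15 + 14 = 29.
welder + borer + bender: floor space 2 + 2 + 5 = 9 ≤ 9, output 13 + 5 + 15 = 33.
welder + borer + press: floor space 2 + 2 + 3 = 7 ≤ 9, output 13 + 5 + 14 = 32.
Best is welder, borer, and bender with total output 33.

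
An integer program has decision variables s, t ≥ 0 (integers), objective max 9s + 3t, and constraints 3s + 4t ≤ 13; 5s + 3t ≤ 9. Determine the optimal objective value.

12

(s,t)=(1,1): 3·1+4·1=7≤13, 5·1+3·1=8≤9, objective 12.
(s,t)=(1,0): 3·1+4·0=3≤13, 5·1+3·0=5≤9, objective 9.
Maximum is 12 at (s,t)=(1,1).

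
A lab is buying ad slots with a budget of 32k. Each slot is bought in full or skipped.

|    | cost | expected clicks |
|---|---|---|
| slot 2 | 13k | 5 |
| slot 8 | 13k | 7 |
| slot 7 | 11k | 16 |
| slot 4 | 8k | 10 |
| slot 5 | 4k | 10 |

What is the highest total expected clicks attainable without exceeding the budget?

Treat it as a binary knapsack problem.
Allowing fractional choices, the relaxed optimum would be about 40.8, but ad slots are indivisible.
slot 7 + slot 4 + slot 5: cost 11 + 8 + 4 = 23 ≤ 32, expected clicks 16 + 10 + 10 = 36.
slot 8 + slot 7 + slot 4: cost 13 + 11 + 8 = 32 ≤ 32, expected clicks 7 + 16 + 10 = 33.
slot 8 + slot 7 + slot 5: cost 13 + 11 + 4 = 28 ≤ 32, expected clicks 7 + 16 + 10 = 33.
Best is slot 7, slot 4, and slot 5 with total expected clicks 36.

36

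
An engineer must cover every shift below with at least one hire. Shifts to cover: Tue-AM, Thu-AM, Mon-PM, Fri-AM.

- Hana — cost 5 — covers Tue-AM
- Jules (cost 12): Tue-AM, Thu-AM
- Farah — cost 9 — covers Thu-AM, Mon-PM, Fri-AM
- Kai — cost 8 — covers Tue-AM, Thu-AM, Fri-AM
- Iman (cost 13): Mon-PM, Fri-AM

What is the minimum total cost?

This is an integer covering problem.
The greedy cost-per-new-shift heuristic would pick Kai and Farah for 17, but a cheaper cover exists.
Choose Hana and Farah: together they cover Tue-AM, Thu-AM, Mon-PM, Fri-AM — every shift.
Total cost: 5 + 9 = 14.
No cover costs less than 14.

14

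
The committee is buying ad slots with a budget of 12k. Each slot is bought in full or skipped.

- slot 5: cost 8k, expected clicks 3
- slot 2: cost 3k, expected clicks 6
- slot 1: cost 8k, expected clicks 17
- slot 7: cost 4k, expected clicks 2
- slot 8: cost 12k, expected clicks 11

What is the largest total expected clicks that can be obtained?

23

Allowing fractional choices, the relaxed optimum would be about 23.9, but ad slots are indivisible.
slot 1 + slot 7: cost 8 + 4 = 12 ≤ 12, expected clicks 17 + 2 = 19.
slot 2 + slot 1: cost 3 + 8 = 11 ≤ 12, expected clicks 6 + 17 = 23.
slot 1: cost 8 ≤ 12, expected clicks 17.
Best is slot 2 and slot 1 with total expected clicks 23.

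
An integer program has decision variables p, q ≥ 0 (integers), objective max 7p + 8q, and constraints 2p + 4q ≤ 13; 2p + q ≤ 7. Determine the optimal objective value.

Relaxing integrality, the LP optimum is 33.50 at (p,q) = (2.5, 2), which is not an integer point.
(p,q)=(2,2) is feasible, giving 30.
(p,q)=(3,1) is feasible, giving 29.
(p,q)=(1,2) is feasible, giving 23.
Maximum is 30 at (p,q)=(2,2).

30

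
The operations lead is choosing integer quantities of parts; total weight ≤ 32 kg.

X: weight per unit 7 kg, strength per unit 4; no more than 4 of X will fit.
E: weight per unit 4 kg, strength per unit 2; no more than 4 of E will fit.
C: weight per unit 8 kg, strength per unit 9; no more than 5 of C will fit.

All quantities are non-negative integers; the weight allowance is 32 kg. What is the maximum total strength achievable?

C has the best ratio (9/8); taking only C gives at most 4×9 = 36 (stopped by the weight limit).
Optimal: 4×C: weight 32 ≤ 32, strength 4·9 = 36.

36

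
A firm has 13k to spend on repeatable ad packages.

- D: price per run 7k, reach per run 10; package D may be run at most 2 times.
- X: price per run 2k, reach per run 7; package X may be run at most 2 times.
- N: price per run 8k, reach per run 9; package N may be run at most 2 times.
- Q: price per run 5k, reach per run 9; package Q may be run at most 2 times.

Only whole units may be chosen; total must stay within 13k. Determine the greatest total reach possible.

X has the best ratio (7/2); taking only X gives at most 2×7 = 14 (stopped by the supply cap of 2).
Mixing does better — 1×X and 2×Q: price 12 ≤ 13, reach 1·7 + 2·9 = 25.

25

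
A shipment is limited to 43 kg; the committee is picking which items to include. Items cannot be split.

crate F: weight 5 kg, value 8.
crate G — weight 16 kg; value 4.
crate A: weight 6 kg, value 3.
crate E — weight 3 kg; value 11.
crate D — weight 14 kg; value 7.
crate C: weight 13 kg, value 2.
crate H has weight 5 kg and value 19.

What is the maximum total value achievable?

Take crate F, crate G, crate E, crate D, and crate H: weight 5 + 16 + 3 + 14 + 5 = 43 ≤ 43, value 8 + 4 + 11 + 7 + 19 = 49.
No other feasible combination does better.

49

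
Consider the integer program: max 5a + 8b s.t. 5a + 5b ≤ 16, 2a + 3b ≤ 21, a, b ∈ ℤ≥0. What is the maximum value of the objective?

Relaxing integrality, the LP optimum is 25.60 at (a,b) = (0, 3.2), which is not an integer point.
(a,b)=(0,3): 5·0+5·3=15≤16, 2·0+3·3=9≤21, objective 24.
(a,b)=(1,2): 5·1+5·2=15≤16, 2·1+3·2=8≤21, objective 21.
(a,b)=(0,2): 5·0+5·2=10≤16, 2·0+3·2=6≤21, objective 16.
The best lattice point is (0,3), giving 24.

24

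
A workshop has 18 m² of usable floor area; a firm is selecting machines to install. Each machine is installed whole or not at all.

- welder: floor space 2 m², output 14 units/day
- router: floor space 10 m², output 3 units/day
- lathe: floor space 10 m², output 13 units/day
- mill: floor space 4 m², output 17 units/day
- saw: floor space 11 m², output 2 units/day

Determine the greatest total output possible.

This is an integer program with binary decision variables.
welder + mill + saw: floor space 2 + 4 + 11 = 17 ≤ 18, output 14 + 17 + 2 = 33.
welder + lathe + mill: floor space 2 + 10 + 4 = 16 ≤ 18, output 14 + 13 + 17 = 44.
welder + router + mill: floor space 2 + 10 + 4 = 16 ≤ 18, output 14 + 3 + 17 = 34.
Best is welder, lathe, and mill with total output 44.

44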